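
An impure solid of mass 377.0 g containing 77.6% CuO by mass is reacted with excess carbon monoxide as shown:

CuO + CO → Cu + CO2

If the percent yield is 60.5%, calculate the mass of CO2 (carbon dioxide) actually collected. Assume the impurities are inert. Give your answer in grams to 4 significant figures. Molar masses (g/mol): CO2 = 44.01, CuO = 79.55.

97.92 g

Pure CuO available = 377.0 g × 0.776 = 292.55 g.
n(CuO) = 292.55 g / 79.55 g/mol = 3.6776 mol.
From the equation the CuO:CO2 mole ratio is 1:1, so n(CO2) = 3.6776 × 1/1 = 3.6776 mol.
Mass of CO2 = 3.6776 mol × 44.01 g/mol = 161.85 g.
Actual mass collected = 161.85 g × 0.605 = 97.920 g.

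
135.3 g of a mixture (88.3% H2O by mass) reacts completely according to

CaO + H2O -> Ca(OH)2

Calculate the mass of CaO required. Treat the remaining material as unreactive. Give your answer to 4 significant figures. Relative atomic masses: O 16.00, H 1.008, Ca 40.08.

371.9 g

Mass of pure H2O = 135.3 g × 0.883 = 119.47 g.
M(H2O) = 2(1.008) + 16.00 = 18.016 g/mol.
M(CaO) = 40.08 + 16.00 = 56.08 g/mol.
n(H2O) = 119.47 g / 18.016 g/mol = 6.6313 mol.
From the equation the H2O:CaO mole ratio is 1:1, so n(CaO) = 6.6313 × 1/1 = 6.6313 mol.
Mass of CaO = 6.6313 mol × 56.08 g/mol = 371.88 g.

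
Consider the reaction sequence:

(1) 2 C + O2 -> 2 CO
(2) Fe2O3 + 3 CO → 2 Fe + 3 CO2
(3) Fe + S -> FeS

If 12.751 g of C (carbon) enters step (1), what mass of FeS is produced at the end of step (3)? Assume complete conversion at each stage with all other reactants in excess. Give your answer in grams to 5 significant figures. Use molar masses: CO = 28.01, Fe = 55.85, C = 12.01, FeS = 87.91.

62.223 g

n(C) = 12.751 / 12.01 = 1.06170 mol.
Reaction (1): C→CO ratio 2:2 ⇒ n(CO) = 1.06170 mol.
Reaction (2): CO→Fe ratio 3:2 ⇒ n(Fe) = 0.707799 mol.
Reaction (3): Fe→FeS ratio 1:1 ⇒ n(FeS) = 0.707799 mol.
Mass of FeS = 0.707799 × 87.91 = 62.2226 g.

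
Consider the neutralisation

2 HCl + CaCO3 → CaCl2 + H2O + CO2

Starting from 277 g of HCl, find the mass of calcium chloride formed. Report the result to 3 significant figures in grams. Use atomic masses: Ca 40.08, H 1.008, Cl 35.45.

M(HCl) = 1.008 + 35.45 = 36.458 g/mol.
M(CaCl2) = 40.08 + 2(35.45) = 110.98 g/mol.
n(HCl) = 277.0 g / 36.458 g/mol = 7.598 mol.
From the equation the HCl:CaCl2 mole ratio is 2:1, so n(CaCl2) = 7.598 × 1/2 = 3.799 mol.
Mass of CaCl2 = 3.799 mol × 110.98 g/mol = 421.6 g.

422 g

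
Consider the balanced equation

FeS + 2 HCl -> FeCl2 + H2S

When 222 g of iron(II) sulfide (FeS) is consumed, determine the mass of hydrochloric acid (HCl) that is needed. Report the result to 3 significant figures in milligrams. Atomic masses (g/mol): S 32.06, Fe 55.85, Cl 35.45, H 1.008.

184000 mg

M(FeS) = 55.85 + 32.06 = 87.91 g/mol.
M(HCl) = 1.008 + 35.45 = 36.458 g/mol.
n(FeS) = 222.0 g / 87.91 g/mol = 2.525 mol.
From the equation the FeS:HCl mole ratio is 1:2, so n(HCl) = 2.525 × 2/1 = 5.051 mol.
Mass of HCl = 5.051 mol × 36.458 g/mol = 184.1 g.
Converting to mg: 184.1 g = 184000 mg.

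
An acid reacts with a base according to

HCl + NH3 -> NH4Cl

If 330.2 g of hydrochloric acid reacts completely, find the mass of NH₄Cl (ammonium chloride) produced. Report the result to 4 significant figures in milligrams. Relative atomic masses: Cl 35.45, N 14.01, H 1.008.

M(HCl) = 1.008 + 35.45 = 36.458 g/mol.
M(NH4Cl) = 14.01 + 4(1.008) + 35.45 = 53.492 g/mol.
n(HCl) = 330.20 g / 36.458 g/mol = 9.0570 mol.
From the equation the HCl:NH4Cl mole ratio is 1:1, so n(NH4Cl) = 9.0570 × 1/1 = 9.0570 mol.
Mass of NH4Cl = 9.0570 mol × 53.492 g/mol = 484.48 g.
Converting to mg: 484.48 g = 484500 mg.

484500 mg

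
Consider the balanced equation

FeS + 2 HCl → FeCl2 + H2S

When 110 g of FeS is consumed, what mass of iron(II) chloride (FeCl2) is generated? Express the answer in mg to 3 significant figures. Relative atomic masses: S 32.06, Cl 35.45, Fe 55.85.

159000 mg

M(FeS) = 55.85 + 32.06 = 87.91 g/mol.
M(FeCl2) = 55.85 + 2(35.45) = 126.75 g/mol.
n(FeS) = 110.0 g / 87.91 g/mol = 1.251 mol.
From the equation the FeS:FeCl2 mole ratio is 1:1, so n(FeCl2) = 1.251 × 1/1 = 1.251 mol.
Mass of FeCl2 = 1.251 mol × 126.75 g/mol = 158.6 g.
Converting to mg: 158.6 g = 159000 mg.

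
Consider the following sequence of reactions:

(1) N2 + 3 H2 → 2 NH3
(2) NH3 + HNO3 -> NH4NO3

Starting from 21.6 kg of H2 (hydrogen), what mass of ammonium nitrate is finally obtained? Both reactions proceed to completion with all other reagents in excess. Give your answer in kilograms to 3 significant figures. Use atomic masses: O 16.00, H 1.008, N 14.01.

M(H2) = 2(1.008) = 2.016 g/mol.
M(NH4NO3) = 2(14.01) + 4(1.008) + 3(16.00) = 80.052 g/mol.
21.6 kg = 21600 g.
n(H2) = 21600 / 2.016 = 10710 mol.
Step 1 gives a 3:2 ratio of H2 to NH3, so n(NH3) = 7143 mol.
In step 2 the NH3:NH4NO3 ratio is 1:1, so n(NH4NO3) = 7143 mol.
Mass of NH4NO3 = 7143 × 80.052 = 571800 g = 572 kg.

572 kg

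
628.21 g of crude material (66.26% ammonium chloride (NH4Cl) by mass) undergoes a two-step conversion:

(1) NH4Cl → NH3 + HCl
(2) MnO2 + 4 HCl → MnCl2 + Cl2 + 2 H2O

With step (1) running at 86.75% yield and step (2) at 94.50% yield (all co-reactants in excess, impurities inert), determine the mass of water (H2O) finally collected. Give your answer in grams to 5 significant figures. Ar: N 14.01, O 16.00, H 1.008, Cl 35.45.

Pure NH4Cl = 628.21 × 0.6626 = 416.252 g.
M(NH4Cl) = 14.01 + 4(1.008) + 35.45 = 53.492 g/mol.
M(H2O) = 2(1.008) + 16.00 = 18.016 g/mol.
n(NH4Cl) = 416.252 / 53.492 = 7.78157 mol.
Step 1 (NH4Cl:HCl = 1:1): theoretical n(HCl) = 7.78157 mol; at 86.75% yield, n(HCl) = 6.75052 mol.
Step 2 (HCl:H2O = 4:2): theoretical n(H2O) = 3.37526 mol, so theoretical mass = 3.37526 × 18.016 = 60.8086 g.
At 94.50% yield, actual mass of H2O = 60.8086 × 0.9450 = 57.4642 g.

57.464 g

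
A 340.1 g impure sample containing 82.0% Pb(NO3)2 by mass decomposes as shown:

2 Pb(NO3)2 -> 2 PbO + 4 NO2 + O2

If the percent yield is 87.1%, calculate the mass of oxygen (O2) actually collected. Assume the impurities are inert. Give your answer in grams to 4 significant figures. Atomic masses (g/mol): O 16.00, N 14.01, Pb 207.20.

Pure Pb(NO3)2 available = 340.1 g × 0.820 = 278.88 g.
M(Pb(NO3)2) = 207.20 + 2(14.01) + 6(16.00) = 331.22 g/mol.
M(O2) = 2(16.00) = 32.00 g/mol.
n(Pb(NO3)2) = 278.88 g / 331.22 g/mol = 0.84198 mol.
From the equation the Pb(NO3)2:O2 mole ratio is 2:1, so n(O2) = 0.84198 × 1/2 = 0.42099 mol.
Mass of O2 = 0.42099 mol × 32.00 g/mol = 13.472 g.
Actual mass collected = 13.472 g × 0.871 = 11.734 g.

11.73 g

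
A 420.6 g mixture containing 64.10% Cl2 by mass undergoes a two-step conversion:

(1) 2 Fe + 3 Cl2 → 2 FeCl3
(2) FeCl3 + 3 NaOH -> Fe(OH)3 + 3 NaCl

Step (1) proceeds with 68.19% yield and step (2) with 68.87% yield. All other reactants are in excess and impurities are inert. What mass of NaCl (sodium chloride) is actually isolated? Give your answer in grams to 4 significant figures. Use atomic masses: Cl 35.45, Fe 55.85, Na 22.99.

Pure Cl2 = 420.6 × 0.6410 = 269.60 g.
M(Cl2) = 2(35.45) = 70.90 g/mol.
M(NaCl) = 22.99 + 35.45 = 58.44 g/mol.
n(Cl2) = 269.60 / 70.90 = 3.8026 mol.
Step 1 (Cl2:FeCl3 = 3:2): theoretical n(FeCl3) = 2.5351 mol; at 68.19% yield, n(FeCl3) = 1.7287 mol.
Step 2 (FeCl3:NaCl = 1:3): theoretical n(NaCl) = 5.1860 mol, so theoretical mass = 5.1860 × 58.44 = 303.07 g.
At 68.87% yield, actual mass of NaCl = 303.07 × 0.6887 = 208.72 g.

208.7 g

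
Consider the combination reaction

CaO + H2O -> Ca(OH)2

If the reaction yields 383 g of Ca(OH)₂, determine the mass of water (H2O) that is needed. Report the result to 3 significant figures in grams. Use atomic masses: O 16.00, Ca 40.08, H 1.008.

93.1 g

M(Ca(OH)2) = 40.08 + 2(16.00) + 2(1.008) = 74.096 g/mol.
M(H2O) = 2(1.008) + 16.00 = 18.016 g/mol.
n(Ca(OH)2) = 383.0 g / 74.096 g/mol = 5.169 mol.
From the equation the Ca(OH)2:H2O mole ratio is 1:1, so n(H2O) = 5.169 × 1/1 = 5.169 mol.
Mass of H2O = 5.169 mol × 18.016 g/mol = 93.12 g.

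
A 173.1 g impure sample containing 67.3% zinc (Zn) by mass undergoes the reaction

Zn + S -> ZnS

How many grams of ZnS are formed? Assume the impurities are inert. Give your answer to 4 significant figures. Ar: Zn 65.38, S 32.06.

173.6 g

Mass of pure Zn = 173.1 g × 0.673 = 116.50 g.
M(Zn) = 65.38 g/mol.
M(ZnS) = 65.38 + 32.06 = 97.44 g/mol.
n(Zn) = 116.50 g / 65.38 g/mol = 1.7818 mol.
From the equation the Zn:ZnS mole ratio is 1:1, so n(ZnS) = 1.7818 × 1/1 = 1.7818 mol.
Mass of ZnS = 1.7818 mol × 97.44 g/mol = 173.62 g.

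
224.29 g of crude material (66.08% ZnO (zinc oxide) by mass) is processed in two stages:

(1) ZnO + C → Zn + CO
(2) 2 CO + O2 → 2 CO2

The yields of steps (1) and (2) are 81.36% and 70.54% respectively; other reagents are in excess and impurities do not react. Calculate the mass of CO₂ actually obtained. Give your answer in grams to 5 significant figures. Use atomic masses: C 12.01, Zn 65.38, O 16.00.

Pure ZnO = 224.29 × 0.6608 = 148.211 g.
M(ZnO) = 65.38 + 16.00 = 81.38 g/mol.
M(CO2) = 12.01 + 2(16.00) = 44.01 g/mol.
n(ZnO) = 148.211 / 81.38 = 1.82122 mol.
Step 1 (ZnO:CO = 1:1): theoretical n(CO) = 1.82122 mol; at 81.36% yield, n(CO) = 1.48174 mol.
Step 2 (CO:CO2 = 2:2): theoretical n(CO2) = 1.48174 mol, so theoretical mass = 1.48174 × 44.01 = 65.2116 g.
At 70.54% yield, actual mass of CO2 = 65.2116 × 0.7054 = 46.0002 g.

46.000 g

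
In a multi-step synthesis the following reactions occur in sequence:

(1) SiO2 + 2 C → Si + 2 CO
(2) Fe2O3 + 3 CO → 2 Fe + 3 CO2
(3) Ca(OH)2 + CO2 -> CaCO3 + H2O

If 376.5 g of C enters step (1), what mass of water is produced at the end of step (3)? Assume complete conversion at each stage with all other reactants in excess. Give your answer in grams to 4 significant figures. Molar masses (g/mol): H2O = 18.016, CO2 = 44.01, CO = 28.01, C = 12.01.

n(C) = 376.5 / 12.01 = 31.349 mol.
Reaction (1): C→CO ratio 2:2 ⇒ n(CO) = 31.349 mol.
Reaction (2): CO→CO2 ratio 3:3 ⇒ n(CO2) = 31.349 mol.
Reaction (3): CO2→H2O ratio 1:1 ⇒ n(H2O) = 31.349 mol.
Mass of H2O = 31.349 × 18.016 = 564.78 g.

564.8 g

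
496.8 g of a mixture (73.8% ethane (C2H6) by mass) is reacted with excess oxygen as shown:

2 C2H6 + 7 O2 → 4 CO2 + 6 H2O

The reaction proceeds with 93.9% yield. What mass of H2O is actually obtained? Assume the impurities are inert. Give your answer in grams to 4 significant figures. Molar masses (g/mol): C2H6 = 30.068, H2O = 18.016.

618.8 g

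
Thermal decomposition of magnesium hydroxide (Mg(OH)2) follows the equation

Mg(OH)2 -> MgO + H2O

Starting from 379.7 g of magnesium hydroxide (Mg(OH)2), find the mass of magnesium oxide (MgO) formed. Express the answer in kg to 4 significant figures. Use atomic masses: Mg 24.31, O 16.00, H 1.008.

0.2624 kg

M(Mg(OH)2) = 24.31 + 2(16.00) + 2(1.008) = 58.326 g/mol.
M(MgO) = 24.31 + 16.00 = 40.31 g/mol.
n(Mg(OH)2) = 379.70 g / 58.326 g/mol = 6.5100 mol.
From the equation the Mg(OH)2:MgO mole ratio is 1:1, so n(MgO) = 6.5100 × 1/1 = 6.5100 mol.
Mass of MgO = 6.5100 mol × 40.31 g/mol = 262.42 g.
Converting to kg: 262.42 g = 0.2624 kg.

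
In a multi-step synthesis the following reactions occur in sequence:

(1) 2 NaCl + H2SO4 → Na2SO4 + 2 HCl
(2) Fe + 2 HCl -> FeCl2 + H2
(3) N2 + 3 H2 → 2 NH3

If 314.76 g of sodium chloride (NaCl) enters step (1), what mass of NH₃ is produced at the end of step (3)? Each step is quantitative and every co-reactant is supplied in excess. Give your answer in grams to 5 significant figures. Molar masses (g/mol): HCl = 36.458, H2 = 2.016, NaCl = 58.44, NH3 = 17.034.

n(NaCl) = 314.76 / 58.44 = 5.38604 mol.
Reaction (1): NaCl→HCl ratio 2:2 ⇒ n(HCl) = 5.38604 mol.
Reaction (2): HCl→H2 ratio 2:1 ⇒ n(H2) = 2.69302 mol.
Reaction (3): H2→NH3 ratio 3:2 ⇒ n(NH3) = 1.79535 mol.
Mass of NH3 = 1.79535 × 17.034 = 30.5819 g.

30.582 g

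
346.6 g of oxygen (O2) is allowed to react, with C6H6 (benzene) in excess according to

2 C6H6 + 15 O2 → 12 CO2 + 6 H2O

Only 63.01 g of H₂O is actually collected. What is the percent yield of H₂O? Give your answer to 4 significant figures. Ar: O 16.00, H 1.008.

M(O2) = 2(16.00) = 32.00 g/mol.
M(H2O) = 2(1.008) + 16.00 = 18.016 g/mol.
n(O2) = 346.60 g / 32.00 g/mol = 10.831 mol.
From the equation the O2:H2O mole ratio is 15:6, so n(H2O) = 10.831 × 6/15 = 4.3325 mol.
Mass of H2O = 4.3325 mol × 18.016 g/mol = 78.054 g.
This is the theoretical yield. Percent yield = 63.01 g / 78.054 g × 100% = 80.726%.

80.73 %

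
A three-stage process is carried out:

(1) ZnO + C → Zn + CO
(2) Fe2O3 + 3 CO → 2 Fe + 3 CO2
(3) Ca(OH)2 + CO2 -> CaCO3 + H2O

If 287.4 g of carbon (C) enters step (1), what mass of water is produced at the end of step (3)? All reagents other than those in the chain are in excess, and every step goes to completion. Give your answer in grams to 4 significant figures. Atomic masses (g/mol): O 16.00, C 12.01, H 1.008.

M(C) = 12.01 g/mol.
M(H2O) = 2(1.008) + 16.00 = 18.016 g/mol.
n(C) = 287.4 / 12.01 = 23.930 mol.
Reaction (1): C→CO ratio 1:1 ⇒ n(CO) = 23.930 mol.
Reaction (2): CO→CO2 ratio 3:3 ⇒ n(CO2) = 23.930 mol.
Reaction (3): CO2→H2O ratio 1:1 ⇒ n(H2O) = 23.930 mol.
Mass of H2O = 23.930 × 18.016 = 431.12 g.

431.1 g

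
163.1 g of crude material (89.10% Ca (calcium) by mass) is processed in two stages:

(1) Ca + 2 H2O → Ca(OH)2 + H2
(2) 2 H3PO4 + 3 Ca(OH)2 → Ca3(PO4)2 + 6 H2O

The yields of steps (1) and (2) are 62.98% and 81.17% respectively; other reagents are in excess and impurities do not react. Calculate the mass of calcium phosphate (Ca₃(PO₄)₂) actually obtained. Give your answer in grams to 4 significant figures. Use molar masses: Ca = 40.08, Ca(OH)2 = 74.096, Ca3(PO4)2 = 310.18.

Pure Ca = 163.1 × 0.8910 = 145.32 g.
n(Ca) = 145.32 / 40.08 = 3.6258 mol.
Step 1 (Ca:Ca(OH)2 = 1:1): theoretical n(Ca(OH)2) = 3.6258 mol; at 62.98% yield, n(Ca(OH)2) = 2.2835 mol.
Step 2 (Ca(OH)2:Ca3(PO4)2 = 3:1): theoretical n(Ca3(PO4)2) = 0.76118 mol, so theoretical mass = 0.76118 × 310.18 = 236.10 g.
At 81.17% yield, actual mass of Ca3(PO4)2 = 236.10 × 0.8117 = 191.64 g.

191.6 g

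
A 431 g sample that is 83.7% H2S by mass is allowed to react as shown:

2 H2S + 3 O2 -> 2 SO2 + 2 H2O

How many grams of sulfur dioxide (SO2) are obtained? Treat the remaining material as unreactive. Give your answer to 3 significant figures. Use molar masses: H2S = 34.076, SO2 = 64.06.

Mass of pure H2S = 431 g × 0.837 = 360.7 g.
n(H2S) = 360.7 g / 34.076 g/mol = 10.59 mol.
From the equation the H2S:SO2 mole ratio is 2:2, so n(SO2) = 10.59 × 2/2 = 10.59 mol.
Mass of SO2 = 10.59 mol × 64.06 g/mol = 678.2 g.

678 g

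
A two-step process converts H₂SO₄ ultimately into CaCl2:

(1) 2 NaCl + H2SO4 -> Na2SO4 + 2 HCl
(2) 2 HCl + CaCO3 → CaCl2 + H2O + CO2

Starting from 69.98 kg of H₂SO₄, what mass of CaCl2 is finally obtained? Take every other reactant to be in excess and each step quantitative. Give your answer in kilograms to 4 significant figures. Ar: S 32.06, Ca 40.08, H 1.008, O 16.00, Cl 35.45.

79.19 kg

M(H2SO4) = 2(1.008) + 32.06 + 4(16.00) = 98.076 g/mol.
M(CaCl2) = 40.08 + 2(35.45) = 110.98 g/mol.
69.98 kg = 69980 g.
n(H2SO4) = 69980 / 98.076 = 713.53 mol.
Step 1 gives a 1:2 ratio of H2SO4 to HCl, so n(HCl) = 1427.1 mol.
In step 2 the HCl:CaCl2 ratio is 2:1, so n(CaCl2) = 713.53 mol.
Mass of CaCl2 = 713.53 × 110.98 = 79187 g = 79.19 kg.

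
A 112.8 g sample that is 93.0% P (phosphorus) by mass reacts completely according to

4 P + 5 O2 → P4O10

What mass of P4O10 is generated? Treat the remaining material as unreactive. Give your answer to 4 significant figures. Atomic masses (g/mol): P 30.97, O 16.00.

240.4 g

Mass of pure P = 112.8 g × 0.930 = 104.90 g.
M(P) = 30.97 g/mol.
M(P4O10) = 4(30.97) + 10(16.00) = 283.88 g/mol.
n(P) = 104.90 g / 30.97 g/mol = 3.3873 mol.
From the equation the P:P4O10 mole ratio is 4:1, so n(P4O10) = 3.3873 × 1/4 = 0.84682 mol.
Mass of P4O10 = 0.84682 mol × 283.88 g/mol = 240.40 g.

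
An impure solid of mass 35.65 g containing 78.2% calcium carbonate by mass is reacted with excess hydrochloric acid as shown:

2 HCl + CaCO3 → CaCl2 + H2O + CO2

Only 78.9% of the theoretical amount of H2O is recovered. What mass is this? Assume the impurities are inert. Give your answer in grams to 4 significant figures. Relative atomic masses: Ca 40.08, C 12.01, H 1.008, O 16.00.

Pure CaCO3 available = 35.65 g × 0.782 = 27.878 g.
M(CaCO3) = 40.08 + 12.01 + 3(16.00) = 100.09 g/mol.
M(H2O) = 2(1.008) + 16.00 = 18.016 g/mol.
n(CaCO3) = 27.878 g / 100.09 g/mol = 0.27853 mol.
From the equation the CaCO3:H2O mole ratio is 1:1, so n(H2O) = 0.27853 × 1/1 = 0.27853 mol.
Mass of H2O = 0.27853 mol × 18.016 g/mol = 5.0180 g.
Actual mass collected = 5.0180 g × 0.789 = 3.9592 g.

3.959 g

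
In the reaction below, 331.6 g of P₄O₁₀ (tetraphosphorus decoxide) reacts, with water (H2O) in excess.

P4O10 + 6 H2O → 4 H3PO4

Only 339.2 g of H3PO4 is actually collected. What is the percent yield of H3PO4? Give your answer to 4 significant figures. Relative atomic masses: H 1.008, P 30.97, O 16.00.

74.08 %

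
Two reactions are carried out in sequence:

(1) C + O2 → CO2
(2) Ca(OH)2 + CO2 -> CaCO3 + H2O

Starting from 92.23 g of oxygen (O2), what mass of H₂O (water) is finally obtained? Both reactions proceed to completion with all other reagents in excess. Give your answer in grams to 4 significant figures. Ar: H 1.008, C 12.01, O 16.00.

51.93 g

M(O2) = 2(16.00) = 32.00 g/mol.
M(H2O) = 2(1.008) + 16.00 = 18.016 g/mol.
n(O2) = 92.230 / 32.00 = 2.8822 mol.
Step 1 gives a 1:1 ratio of O2 to CO2, so n(CO2) = 2.8822 mol.
In step 2 the CO2:H2O ratio is 1:1, so n(H2O) = 2.8822 mol.
Mass of H2O = 2.8822 × 18.016 = 51.925 g.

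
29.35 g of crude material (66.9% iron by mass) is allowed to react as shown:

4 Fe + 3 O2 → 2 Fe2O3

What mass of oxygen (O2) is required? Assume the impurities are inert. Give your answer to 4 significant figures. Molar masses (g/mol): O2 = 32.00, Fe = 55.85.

Mass of pure Fe = 29.35 g × 0.669 = 19.635 g.
n(Fe) = 19.635 g / 55.85 g/mol = 0.35157 mol.
From the equation the Fe:O2 mole ratio is 4:3, so n(O2) = 0.35157 × 3/4 = 0.26368 mol.
Mass of O2 = 0.26368 mol × 32.00 g/mol = 8.4377 g.

8.438 g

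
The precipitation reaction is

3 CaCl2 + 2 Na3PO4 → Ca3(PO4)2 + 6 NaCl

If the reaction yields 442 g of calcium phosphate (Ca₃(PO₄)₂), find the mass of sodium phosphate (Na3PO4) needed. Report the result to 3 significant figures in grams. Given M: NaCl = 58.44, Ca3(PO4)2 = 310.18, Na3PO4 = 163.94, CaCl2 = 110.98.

n(Ca3(PO4)2) = 442.0 g / 310.18 g/mol = 1.425 mol.
From the equation the Ca3(PO4)2:Na3PO4 mole ratio is 1:2, so n(Na3PO4) = 1.425 × 2/1 = 2.850 mol.
Mass of Na3PO4 = 2.850 mol × 163.94 g/mol = 467.2 g.

467 g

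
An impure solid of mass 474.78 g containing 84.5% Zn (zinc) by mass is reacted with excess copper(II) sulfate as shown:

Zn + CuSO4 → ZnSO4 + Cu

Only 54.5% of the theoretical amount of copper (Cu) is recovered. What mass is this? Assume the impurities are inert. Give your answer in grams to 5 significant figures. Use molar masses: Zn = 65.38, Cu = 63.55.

212.53 g

Pure Zn available = 474.78 g × 0.845 = 401.189 g.
n(Zn) = 401.189 g / 65.38 g/mol = 6.13627 mol.
From the equation the Zn:Cu mole ratio is 1:1, so n(Cu) = 6.13627 × 1/1 = 6.13627 mol.
Mass of Cu = 6.13627 mol × 63.55 g/mol = 389.960 g.
Actual mass collected = 389.960 g × 0.545 = 212.528 g.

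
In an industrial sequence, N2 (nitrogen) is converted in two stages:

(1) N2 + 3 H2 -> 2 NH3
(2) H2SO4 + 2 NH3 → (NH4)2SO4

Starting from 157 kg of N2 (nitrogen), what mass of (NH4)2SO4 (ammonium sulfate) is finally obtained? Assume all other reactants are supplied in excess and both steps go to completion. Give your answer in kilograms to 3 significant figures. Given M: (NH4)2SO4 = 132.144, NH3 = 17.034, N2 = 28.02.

740 kg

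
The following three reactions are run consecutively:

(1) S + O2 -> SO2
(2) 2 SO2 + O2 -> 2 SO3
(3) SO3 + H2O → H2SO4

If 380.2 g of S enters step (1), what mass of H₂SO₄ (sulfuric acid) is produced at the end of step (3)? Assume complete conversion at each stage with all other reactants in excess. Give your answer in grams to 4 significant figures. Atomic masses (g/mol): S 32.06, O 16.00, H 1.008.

1163 g

M(S) = 32.06 g/mol.
M(H2SO4) = 2(1.008) + 32.06 + 4(16.00) = 98.076 g/mol.
n(S) = 380.2 / 32.06 = 11.859 mol.
Reaction (1): S→SO2 ratio 1:1 ⇒ n(SO2) = 11.859 mol.
Reaction (2): SO2→SO3 ratio 2:2 ⇒ n(SO3) = 11.859 mol.
Reaction (3): SO3→H2SO4 ratio 1:1 ⇒ n(H2SO4) = 11.859 mol.
Mass of H2SO4 = 11.859 × 98.076 = 1163.1 g.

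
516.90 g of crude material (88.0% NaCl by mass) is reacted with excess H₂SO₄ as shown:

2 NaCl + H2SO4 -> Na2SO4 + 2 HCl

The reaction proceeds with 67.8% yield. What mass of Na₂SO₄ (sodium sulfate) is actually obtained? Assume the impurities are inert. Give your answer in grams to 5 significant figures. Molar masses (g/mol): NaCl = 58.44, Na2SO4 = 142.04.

Pure NaCl available = 516.90 g × 0.880 = 454.872 g.
n(NaCl) = 454.872 g / 58.44 g/mol = 7.78357 mol.
From the equation the NaCl:Na2SO4 mole ratio is 2:1, so n(Na2SO4) = 7.78357 × 1/2 = 3.89179 mol.
Mass of Na2SO4 = 3.89179 mol × 142.04 g/mol = 552.789 g.
Actual mass collected = 552.789 g × 0.678 = 374.791 g.

374.79 g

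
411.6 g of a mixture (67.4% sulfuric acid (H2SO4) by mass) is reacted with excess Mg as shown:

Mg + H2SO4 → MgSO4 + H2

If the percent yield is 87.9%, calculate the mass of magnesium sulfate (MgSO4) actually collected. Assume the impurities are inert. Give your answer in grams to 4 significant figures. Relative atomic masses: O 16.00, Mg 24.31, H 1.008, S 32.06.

299.3 g

Pure H2SO4 available = 411.6 g × 0.674 = 277.42 g.
M(H2SO4) = 2(1.008) + 32.06 + 4(16.00) = 98.076 g/mol.
M(MgSO4) = 24.31 + 32.06 + 4(16.00) = 120.37 g/mol.
n(H2SO4) = 277.42 g / 98.076 g/mol = 2.8286 mol.
From the equation the H2SO4:MgSO4 mole ratio is 1:1, so n(MgSO4) = 2.8286 × 1/1 = 2.8286 mol.
Mass of MgSO4 = 2.8286 mol × 120.37 g/mol = 340.48 g.
Actual mass collected = 340.48 g × 0.879 = 299.28 g.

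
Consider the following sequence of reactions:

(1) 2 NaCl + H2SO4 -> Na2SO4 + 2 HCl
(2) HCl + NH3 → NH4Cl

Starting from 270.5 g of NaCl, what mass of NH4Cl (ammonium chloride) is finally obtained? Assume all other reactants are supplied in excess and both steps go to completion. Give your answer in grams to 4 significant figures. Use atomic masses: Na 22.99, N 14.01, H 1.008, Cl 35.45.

M(NaCl) = 22.99 + 35.45 = 58.44 g/mol.
M(NH4Cl) = 14.01 + 4(1.008) + 35.45 = 53.492 g/mol.
n(NaCl) = 270.50 / 58.44 = 4.6287 mol.
Step 1 gives a 2:2 ratio of NaCl to HCl, so n(HCl) = 4.6287 mol.
In step 2 the HCl:NH4Cl ratio is 1:1, so n(NH4Cl) = 4.6287 mol.
Mass of NH4Cl = 4.6287 × 53.492 = 247.60 g.

247.6 g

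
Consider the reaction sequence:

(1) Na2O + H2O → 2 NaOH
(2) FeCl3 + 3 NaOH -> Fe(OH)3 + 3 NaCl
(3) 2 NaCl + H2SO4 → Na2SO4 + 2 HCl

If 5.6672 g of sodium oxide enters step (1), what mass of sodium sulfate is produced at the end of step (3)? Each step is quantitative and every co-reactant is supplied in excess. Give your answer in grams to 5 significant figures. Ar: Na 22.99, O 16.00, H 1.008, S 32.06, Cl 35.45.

M(Na2O) = 2(22.99) + 16.00 = 61.98 g/mol.
M(Na2SO4) = 2(22.99) + 32.06 + 4(16.00) = 142.04 g/mol.
n(Na2O) = 5.6672 / 61.98 = 0.0914359 mol.
Reaction (1): Na2O→NaOH ratio 1:2 ⇒ n(NaOH) = 0.182872 mol.
Reaction (2): NaOH→NaCl ratio 3:3 ⇒ n(NaCl) = 0.182872 mol.
Reaction (3): NaCl→Na2SO4 ratio 2:1 ⇒ n(Na2SO4) = 0.0914359 mol.
Mass of Na2SO4 = 0.0914359 × 142.04 = 12.9876 g.

12.988 g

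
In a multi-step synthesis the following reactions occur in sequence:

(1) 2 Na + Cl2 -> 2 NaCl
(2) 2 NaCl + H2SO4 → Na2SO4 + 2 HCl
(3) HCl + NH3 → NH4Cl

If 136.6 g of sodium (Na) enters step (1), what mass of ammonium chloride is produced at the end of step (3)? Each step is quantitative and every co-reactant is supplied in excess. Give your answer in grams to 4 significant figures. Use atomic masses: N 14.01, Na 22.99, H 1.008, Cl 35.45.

317.8 g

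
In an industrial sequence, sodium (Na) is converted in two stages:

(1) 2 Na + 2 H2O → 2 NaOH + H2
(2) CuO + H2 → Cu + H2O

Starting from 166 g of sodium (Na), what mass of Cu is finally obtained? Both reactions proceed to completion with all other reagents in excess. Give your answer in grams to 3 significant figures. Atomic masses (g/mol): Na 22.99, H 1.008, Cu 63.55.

M(Na) = 22.99 g/mol.
M(Cu) = 63.55 g/mol.
n(Na) = 166.0 / 22.99 = 7.221 mol.
Step 1 gives a 2:1 ratio of Na to H2, so n(H2) = 3.610 mol.
In step 2 the H2:Cu ratio is 1:1, so n(Cu) = 3.610 mol.
Mass of Cu = 3.610 × 63.55 = 229.4 g.

229 g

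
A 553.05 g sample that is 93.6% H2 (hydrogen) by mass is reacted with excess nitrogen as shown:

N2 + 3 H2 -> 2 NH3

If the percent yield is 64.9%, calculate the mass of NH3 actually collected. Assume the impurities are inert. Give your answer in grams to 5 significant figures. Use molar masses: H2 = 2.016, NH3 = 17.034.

Pure H2 available = 553.05 g × 0.936 = 517.655 g.
n(H2) = 517.655 g / 2.016 g/mol = 256.773 mol.
From the equation the H2:NH3 mole ratio is 3:2, so n(NH3) = 256.773 × 2/3 = 171.182 mol.
Mass of NH3 = 171.182 mol × 17.034 g/mol = 2915.92 g.
Actual mass collected = 2915.92 g × 0.649 = 1892.43 g.

1892.4 g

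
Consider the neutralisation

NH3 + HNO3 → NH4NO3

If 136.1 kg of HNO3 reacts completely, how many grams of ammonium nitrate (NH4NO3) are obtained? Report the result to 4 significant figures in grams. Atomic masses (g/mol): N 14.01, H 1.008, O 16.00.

M(HNO3) = 1.008 + 14.01 + 3(16.00) = 63.018 g/mol.
M(NH4NO3) = 2(14.01) + 4(1.008) + 3(16.00) = 80.052 g/mol.
Convert: 136.1 kg = 136100 g.
n(HNO3) = 136100 g / 63.018 g/mol = 2159.7 mol.
From the equation the HNO3:NH4NO3 mole ratio is 1:1, so n(NH4NO3) = 2159.7 × 1/1 = 2159.7 mol.
Mass of NH4NO3 = 2159.7 mol × 80.052 g/mol = 172890 g.

172900 g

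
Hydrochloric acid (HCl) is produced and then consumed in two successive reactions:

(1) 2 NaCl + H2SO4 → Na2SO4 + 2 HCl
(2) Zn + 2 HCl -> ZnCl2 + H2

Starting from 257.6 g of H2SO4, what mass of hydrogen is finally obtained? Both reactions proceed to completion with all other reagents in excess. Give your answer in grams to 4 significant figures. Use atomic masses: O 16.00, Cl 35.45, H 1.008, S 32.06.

M(H2SO4) = 2(1.008) + 32.06 + 4(16.00) = 98.076 g/mol.
M(H2) = 2(1.008) = 2.016 g/mol.
n(H2SO4) = 257.60 / 98.076 = 2.6265 mol.
Step 1 gives a 1:2 ratio of H2SO4 to HCl, so n(HCl) = 5.2531 mol.
In step 2 the HCl:H2 ratio is 2:1, so n(H2) = 2.6265 mol.
Mass of H2 = 2.6265 × 2.016 = 5.2951 g.

5.295 g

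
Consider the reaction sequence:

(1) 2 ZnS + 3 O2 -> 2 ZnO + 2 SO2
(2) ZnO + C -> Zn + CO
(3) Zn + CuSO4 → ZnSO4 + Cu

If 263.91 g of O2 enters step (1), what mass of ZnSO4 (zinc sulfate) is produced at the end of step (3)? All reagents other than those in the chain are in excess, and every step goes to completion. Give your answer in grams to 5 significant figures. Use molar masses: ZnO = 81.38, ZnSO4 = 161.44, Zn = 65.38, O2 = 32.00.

887.62 g

n(O2) = 263.91 / 32.00 = 8.24719 mol.
Reaction (1): O2→ZnO ratio 3:2 ⇒ n(ZnO) = 5.49813 mol.
Reaction (2): ZnO→Zn ratio 1:1 ⇒ n(Zn) = 5.49813 mol.
Reaction (3): Zn→ZnSO4 ratio 1:1 ⇒ n(ZnSO4) = 5.49813 mol.
Mass of ZnSO4 = 5.49813 × 161.44 = 887.617 g.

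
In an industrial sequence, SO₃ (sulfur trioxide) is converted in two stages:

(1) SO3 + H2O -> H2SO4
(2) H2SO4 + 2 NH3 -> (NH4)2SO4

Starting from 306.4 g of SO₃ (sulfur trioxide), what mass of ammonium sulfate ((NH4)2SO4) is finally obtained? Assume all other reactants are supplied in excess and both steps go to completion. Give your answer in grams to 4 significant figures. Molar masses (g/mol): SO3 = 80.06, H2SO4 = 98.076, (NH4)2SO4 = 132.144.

505.7 g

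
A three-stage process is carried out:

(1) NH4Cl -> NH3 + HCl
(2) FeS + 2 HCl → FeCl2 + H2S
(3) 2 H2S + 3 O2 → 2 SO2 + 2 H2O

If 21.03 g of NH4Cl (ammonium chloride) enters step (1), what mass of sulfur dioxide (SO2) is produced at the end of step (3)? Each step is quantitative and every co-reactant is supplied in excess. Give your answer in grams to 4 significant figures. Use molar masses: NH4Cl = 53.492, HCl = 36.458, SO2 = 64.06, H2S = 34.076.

12.59 g

n(NH4Cl) = 21.03 / 53.492 = 0.39314 mol.
Reaction (1): NH4Cl→HCl ratio 1:1 ⇒ n(HCl) = 0.39314 mol.
Reaction (2): HCl→H2S ratio 2:1 ⇒ n(H2S) = 0.19657 mol.
Reaction (3): H2S→SO2 ratio 2:2 ⇒ n(SO2) = 0.19657 mol.
Mass of SO2 = 0.19657 × 64.06 = 12.592 g.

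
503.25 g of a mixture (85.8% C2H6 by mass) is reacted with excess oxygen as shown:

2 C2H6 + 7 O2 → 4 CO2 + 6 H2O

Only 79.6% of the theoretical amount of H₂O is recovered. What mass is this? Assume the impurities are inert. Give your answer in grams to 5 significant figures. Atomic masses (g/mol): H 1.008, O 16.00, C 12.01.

617.82 g

Pure C2H6 available = 503.25 g × 0.858 = 431.788 g.
M(C2H6) = 2(12.01) + 6(1.008) = 30.068 g/mol.
M(H2O) = 2(1.008) + 16.00 = 18.016 g/mol.
n(C2H6) = 431.788 g / 30.068 g/mol = 14.3604 mol.
From the equation the C2H6:H2O mole ratio is 2:6, so n(H2O) = 14.3604 × 6/2 = 43.0812 mol.
Mass of H2O = 43.0812 mol × 18.016 g/mol = 776.151 g.
Actual mass collected = 776.151 g × 0.796 = 617.816 g.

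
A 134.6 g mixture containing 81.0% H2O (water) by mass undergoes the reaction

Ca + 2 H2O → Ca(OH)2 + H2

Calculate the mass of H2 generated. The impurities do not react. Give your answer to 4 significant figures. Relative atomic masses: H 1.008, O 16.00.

Mass of pure H2O = 134.6 g × 0.810 = 109.03 g.
M(H2O) = 2(1.008) + 16.00 = 18.016 g/mol.
M(H2) = 2(1.008) = 2.016 g/mol.
n(H2O) = 109.03 g / 18.016 g/mol = 6.0516 mol.
From the equation the H2O:H2 mole ratio is 2:1, so n(H2) = 6.0516 × 1/2 = 3.0258 mol.
Mass of H2 = 3.0258 mol × 2.016 g/mol = 6.1000 g.

6.100 g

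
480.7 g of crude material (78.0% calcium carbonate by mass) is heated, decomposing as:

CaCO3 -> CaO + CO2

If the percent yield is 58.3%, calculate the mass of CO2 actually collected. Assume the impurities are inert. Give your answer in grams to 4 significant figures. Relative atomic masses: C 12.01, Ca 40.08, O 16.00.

Pure CaCO3 available = 480.7 g × 0.780 = 374.95 g.
M(CaCO3) = 40.08 + 12.01 + 3(16.00) = 100.09 g/mol.
M(CO2) = 12.01 + 2(16.00) = 44.01 g/mol.
n(CaCO3) = 374.95 g / 100.09 g/mol = 3.7461 mol.
From the equation the CaCO3:CO2 mole ratio is 1:1, so n(CO2) = 3.7461 × 1/1 = 3.7461 mol.
Mass of CO2 = 3.7461 mol × 44.01 g/mol = 164.87 g.
Actual mass collected = 164.87 g × 0.583 = 96.117 g.

96.12 g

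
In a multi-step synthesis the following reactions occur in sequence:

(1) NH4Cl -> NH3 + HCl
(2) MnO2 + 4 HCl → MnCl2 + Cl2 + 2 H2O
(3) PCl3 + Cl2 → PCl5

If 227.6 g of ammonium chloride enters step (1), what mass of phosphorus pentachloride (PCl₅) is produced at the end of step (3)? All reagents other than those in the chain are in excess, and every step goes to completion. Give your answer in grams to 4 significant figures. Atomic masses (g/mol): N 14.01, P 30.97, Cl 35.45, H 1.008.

221.5 g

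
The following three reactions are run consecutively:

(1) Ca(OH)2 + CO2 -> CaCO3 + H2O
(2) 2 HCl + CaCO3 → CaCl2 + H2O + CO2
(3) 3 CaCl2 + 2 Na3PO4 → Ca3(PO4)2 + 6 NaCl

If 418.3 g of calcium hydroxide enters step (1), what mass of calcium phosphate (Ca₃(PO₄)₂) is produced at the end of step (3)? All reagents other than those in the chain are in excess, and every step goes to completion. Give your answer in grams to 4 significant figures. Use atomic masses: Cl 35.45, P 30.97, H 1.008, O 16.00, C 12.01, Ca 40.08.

M(Ca(OH)2) = 40.08 + 2(16.00) + 2(1.008) = 74.096 g/mol.
M(Ca3(PO4)2) = 3(40.08) + 2(30.97) + 8(16.00) = 310.18 g/mol.
n(Ca(OH)2) = 418.3 / 74.096 = 5.6454 mol.
Reaction (1): Ca(OH)2→CaCO3 ratio 1:1 ⇒ n(CaCO3) = 5.6454 mol.
Reaction (2): CaCO3→CaCl2 ratio 1:1 ⇒ n(CaCl2) = 5.6454 mol.
Reaction (3): CaCl2→Ca3(PO4)2 ratio 3:1 ⇒ n(Ca3(PO4)2) = 1.8818 mol.
Mass of Ca3(PO4)2 = 1.8818 × 310.18 = 583.69 g.

583.7 g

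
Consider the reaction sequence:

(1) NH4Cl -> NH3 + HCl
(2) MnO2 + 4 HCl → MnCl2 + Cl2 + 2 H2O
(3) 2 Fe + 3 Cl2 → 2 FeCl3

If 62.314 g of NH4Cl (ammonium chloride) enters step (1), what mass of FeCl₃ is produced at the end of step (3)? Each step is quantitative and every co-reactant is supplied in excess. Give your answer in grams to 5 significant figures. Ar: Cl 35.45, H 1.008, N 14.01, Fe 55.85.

31.492 g

M(NH4Cl) = 14.01 + 4(1.008) + 35.45 = 53.492 g/mol.
M(FeCl3) = 55.85 + 3(35.45) = 162.20 g/mol.
n(NH4Cl) = 62.314 / 53.492 = 1.16492 mol.
Reaction (1): NH4Cl→HCl ratio 1:1 ⇒ n(HCl) = 1.16492 mol.
Reaction (2): HCl→Cl2 ratio 4:1 ⇒ n(Cl2) = 0.291230 mol.
Reaction (3): Cl2→FeCl3 ratio 3:2 ⇒ n(FeCl3) = 0.194154 mol.
Mass of FeCl3 = 0.194154 × 162.20 = 31.4917 g.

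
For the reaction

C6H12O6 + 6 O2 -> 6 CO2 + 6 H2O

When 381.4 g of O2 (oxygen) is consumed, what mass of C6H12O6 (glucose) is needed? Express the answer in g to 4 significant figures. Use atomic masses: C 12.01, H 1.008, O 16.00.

M(O2) = 2(16.00) = 32.00 g/mol.
M(C6H12O6) = 6(12.01) + 12(1.008) + 6(16.00) = 180.156 g/mol.
n(O2) = 381.40 g / 32.00 g/mol = 11.919 mol.
From the equation the O2:C6H12O6 mole ratio is 6:1, so n(C6H12O6) = 11.919 × 1/6 = 1.9865 mol.
Mass of C6H12O6 = 1.9865 mol × 180.156 g/mol = 357.87 g.

357.9 g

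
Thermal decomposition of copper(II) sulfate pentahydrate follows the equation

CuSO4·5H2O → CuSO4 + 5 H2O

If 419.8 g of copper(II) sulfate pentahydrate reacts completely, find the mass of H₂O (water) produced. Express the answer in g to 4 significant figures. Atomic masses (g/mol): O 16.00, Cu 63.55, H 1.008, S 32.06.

151.5 g

M(CuSO4·5H2O) = 63.55 + 32.06 + 9(16.00) + 10(1.008) = 249.69 g/mol.
M(H2O) = 2(1.008) + 16.00 = 18.016 g/mol.
n(CuSO4·5H2O) = 419.80 g / 249.69 g/mol = 1.6813 mol.
From the equation the CuSO4·5H2O:H2O mole ratio is 1:5, so n(H2O) = 1.6813 × 5/1 = 8.4064 mol.
Mass of H2O = 8.4064 mol × 18.016 g/mol = 151.45 g.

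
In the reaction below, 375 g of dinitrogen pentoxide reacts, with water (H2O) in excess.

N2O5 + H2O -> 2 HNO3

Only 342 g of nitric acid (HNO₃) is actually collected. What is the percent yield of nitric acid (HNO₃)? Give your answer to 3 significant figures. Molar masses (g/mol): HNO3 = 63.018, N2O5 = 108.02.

78.2 %

n(N2O5) = 375.0 g / 108.02 g/mol = 3.472 mol.
From the equation the N2O5:HNO3 mole ratio is 1:2, so n(HNO3) = 3.472 × 2/1 = 6.943 mol.
Mass of HNO3 = 6.943 mol × 63.018 g/mol = 437.5 g.
This is the theoretical yield. Percent yield = 342 g / 437.5 g × 100% = 78.16%.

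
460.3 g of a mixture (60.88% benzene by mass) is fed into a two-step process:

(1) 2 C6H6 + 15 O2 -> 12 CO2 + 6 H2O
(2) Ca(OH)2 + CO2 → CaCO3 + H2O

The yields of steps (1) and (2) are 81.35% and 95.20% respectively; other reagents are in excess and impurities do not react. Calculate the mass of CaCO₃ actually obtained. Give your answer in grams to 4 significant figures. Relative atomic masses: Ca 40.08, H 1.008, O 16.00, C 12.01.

1669 g

Pure C6H6 = 460.3 × 0.6088 = 280.23 g.
M(C6H6) = 6(12.01) + 6(1.008) = 78.108 g/mol.
M(CaCO3) = 40.08 + 12.01 + 3(16.00) = 100.09 g/mol.
n(C6H6) = 280.23 / 78.108 = 3.5877 mol.
Step 1 (C6H6:CO2 = 2:12): theoretical n(CO2) = 21.526 mol; at 81.35% yield, n(CO2) = 17.512 mol.
Step 2 (CO2:CaCO3 = 1:1): theoretical n(CaCO3) = 17.512 mol, so theoretical mass = 17.512 × 100.09 = 1752.7 g.
At 95.20% yield, actual mass of CaCO3 = 1752.7 × 0.9520 = 1668.6 g.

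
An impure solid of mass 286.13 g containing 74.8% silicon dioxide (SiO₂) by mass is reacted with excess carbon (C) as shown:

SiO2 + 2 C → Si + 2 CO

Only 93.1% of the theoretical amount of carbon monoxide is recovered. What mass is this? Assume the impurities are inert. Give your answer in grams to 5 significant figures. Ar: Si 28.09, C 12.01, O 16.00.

185.76 g

Pure SiO2 available = 286.13 g × 0.748 = 214.025 g.
M(SiO2) = 28.09 + 2(16.00) = 60.09 g/mol.
M(CO) = 12.01 + 16.00 = 28.01 g/mol.
n(SiO2) = 214.025 g / 60.09 g/mol = 3.56174 mol.
From the equation the SiO2:CO mole ratio is 1:2, so n(CO) = 3.56174 × 2/1 = 7.12349 mol.
Mass of CO = 7.12349 mol × 28.01 g/mol = 199.529 g.
Actual mass collected = 199.529 g × 0.931 = 185.761 g.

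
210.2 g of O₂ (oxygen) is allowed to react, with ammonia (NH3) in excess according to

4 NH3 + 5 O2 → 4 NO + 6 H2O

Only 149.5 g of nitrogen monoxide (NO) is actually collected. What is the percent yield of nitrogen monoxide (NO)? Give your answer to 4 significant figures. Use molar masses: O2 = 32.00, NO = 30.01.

94.80 %

n(O2) = 210.20 g / 32.00 g/mol = 6.5687 mol.
From the equation the O2:NO mole ratio is 5:4, so n(NO) = 6.5687 × 4/5 = 5.2550 mol.
Mass of NO = 5.2550 mol × 30.01 g/mol = 157.70 g.
This is the theoretical yield. Percent yield = 149.5 g / 157.70 g × 100% = 94.799%.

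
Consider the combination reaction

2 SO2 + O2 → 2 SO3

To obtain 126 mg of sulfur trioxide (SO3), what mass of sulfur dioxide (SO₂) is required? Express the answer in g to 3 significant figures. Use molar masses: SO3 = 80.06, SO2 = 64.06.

0.101 g

Convert: 126 mg = 0.1260 g.
n(SO3) = 0.1260 g / 80.06 g/mol = 0.001574 mol.
From the equation the SO3:SO2 mole ratio is 2:2, so n(SO2) = 0.001574 × 2/2 = 0.001574 mol.
Mass of SO2 = 0.001574 mol × 64.06 g/mol = 0.1008 g.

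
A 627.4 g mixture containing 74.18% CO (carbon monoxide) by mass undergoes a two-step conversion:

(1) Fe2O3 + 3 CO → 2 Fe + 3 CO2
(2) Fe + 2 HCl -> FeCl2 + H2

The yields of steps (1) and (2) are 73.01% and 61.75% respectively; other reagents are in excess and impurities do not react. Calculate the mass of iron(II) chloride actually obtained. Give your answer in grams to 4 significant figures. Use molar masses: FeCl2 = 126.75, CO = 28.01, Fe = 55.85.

633.0 g

Pure CO = 627.4 × 0.7418 = 465.41 g.
n(CO) = 465.41 / 28.01 = 16.616 mol.
Step 1 (CO:Fe = 3:2): theoretical n(Fe) = 11.077 mol; at 73.01% yield, n(Fe) = 8.0874 mol.
Step 2 (Fe:FeCl2 = 1:1): theoretical n(FeCl2) = 8.0874 mol, so theoretical mass = 8.0874 × 126.75 = 1025.1 g.
At 61.75% yield, actual mass of FeCl2 = 1025.1 × 0.6175 = 632.99 g.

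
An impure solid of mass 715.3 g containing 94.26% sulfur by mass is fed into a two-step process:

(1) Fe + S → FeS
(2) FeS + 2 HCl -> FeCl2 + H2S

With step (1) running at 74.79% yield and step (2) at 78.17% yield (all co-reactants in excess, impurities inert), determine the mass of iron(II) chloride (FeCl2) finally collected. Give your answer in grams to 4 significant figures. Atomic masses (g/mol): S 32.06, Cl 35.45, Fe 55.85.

1558 g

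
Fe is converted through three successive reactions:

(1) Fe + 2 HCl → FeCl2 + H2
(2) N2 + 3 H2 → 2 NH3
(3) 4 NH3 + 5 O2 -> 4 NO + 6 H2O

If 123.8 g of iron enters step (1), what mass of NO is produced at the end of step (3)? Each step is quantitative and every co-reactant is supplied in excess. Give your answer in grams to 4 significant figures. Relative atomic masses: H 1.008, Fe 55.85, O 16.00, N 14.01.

44.35 g

M(Fe) = 55.85 g/mol.
M(NO) = 14.01 + 16.00 = 30.01 g/mol.
n(Fe) = 123.8 / 55.85 = 2.2167 mol.
Reaction (1): Fe→H2 ratio 1:1 ⇒ n(H2) = 2.2167 mol.
Reaction (2): H2→NH3 ratio 3:2 ⇒ n(NH3) = 1.4778 mol.
Reaction (3): NH3→NO ratio 4:4 ⇒ n(NO) = 1.4778 mol.
Mass of NO = 1.4778 × 30.01 = 44.348 g.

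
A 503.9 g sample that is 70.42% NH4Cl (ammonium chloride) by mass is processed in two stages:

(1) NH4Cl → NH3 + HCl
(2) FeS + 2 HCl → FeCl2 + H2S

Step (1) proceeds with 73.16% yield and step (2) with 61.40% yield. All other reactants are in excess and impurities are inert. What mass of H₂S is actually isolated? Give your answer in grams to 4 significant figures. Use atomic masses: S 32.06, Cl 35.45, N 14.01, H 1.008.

50.77 g

Pure NH4Cl = 503.9 × 0.7042 = 354.85 g.
M(NH4Cl) = 14.01 + 4(1.008) + 35.45 = 53.492 g/mol.
M(H2S) = 2(1.008) + 32.06 = 34.076 g/mol.
n(NH4Cl) = 354.85 / 53.492 = 6.6336 mol.
Step 1 (NH4Cl:HCl = 1:1): theoretical n(HCl) = 6.6336 mol; at 73.16% yield, n(HCl) = 4.8532 mol.
Step 2 (HCl:H2S = 2:1): theoretical n(H2S) = 2.4266 mol, so theoretical mass = 2.4266 × 34.076 = 82.688 g.
At 61.40% yield, actual mass of H2S = 82.688 × 0.6140 = 50.771 g.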